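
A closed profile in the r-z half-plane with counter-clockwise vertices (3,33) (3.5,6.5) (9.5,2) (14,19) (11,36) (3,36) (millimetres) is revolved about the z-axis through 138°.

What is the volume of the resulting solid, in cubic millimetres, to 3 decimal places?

Profile (r,z), 6 vertices: (3,33) (3.5,6.5) (9.5,2) (14,19) (11,36) (3,36)
edge 0: (3,33)→(3.5,6.5)  cross = 3·6.5 − 3.5·33 = -96.0000; (r_i+r_j)·cross = 6.5·-96.0000 = -624.0000
edge 1: (3.5,6.5)→(9.5,2)  cross = 3.5·2 − 9.5·6.5 = -54.7500; (r_i+r_j)·cross = 13·-54.7500 = -711.7500
edge 2: (9.5,2)→(14,19)  cross = 9.5·19 − 14·2 = 152.5000; (r_i+r_j)·cross = 23.5·152.5000 = 3583.7500
edge 3: (14,19)→(11,36)  cross = 14·36 − 11·19 = 295.0000; (r_i+r_j)·cross = 25·295.0000 = 7375.0000
edge 4: (11,36)→(3,36)  cross = 11·36 − 3·36 = 288.0000; (r_i+r_j)·cross = 14·288.0000 = 4032.0000
edge 5: (3,36)→(3,33)  cross = 3·33 − 3·36 = -9.0000; (r_i+r_j)·cross = 6·-9.0000 = -54.0000
Σcross = 575.7500 → A = |Σcross|/2 = 287.8750 mm²
Σ(r_i+r_j)·cross = 13601.0000 → first moment M = |Σ|/6 = 2266.8333
R_c = M/A = 2266.8333/287.8750 = 7.8744 mm
θ = 138° = 2.408554 rad
V = θ·R_c·A = 2.408554·7.8744·287.8750 = 5459.791 mm³

Volume = 5459.791 mm³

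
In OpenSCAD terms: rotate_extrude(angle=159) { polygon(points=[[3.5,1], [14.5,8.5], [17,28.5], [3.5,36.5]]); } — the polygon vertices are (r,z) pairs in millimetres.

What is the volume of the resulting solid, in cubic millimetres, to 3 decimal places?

Profile (r,z), 4 vertices: (3.5,1) (14.5,8.5) (17,28.5) (3.5,36.5)
edge 0: (3.5,1)→(14.5,8.5)  cross = 3.5·8.5 − 14.5·1 = 15.2500; (r_i+r_j)·cross = 18·15.2500 = 274.5000
edge 1: (14.5,8.5)→(17,28.5)  cross = 14.5·28.5 − 17·8.5 = 268.7500; (r_i+r_j)·cross = 31.5·268.7500 = 8465.6250
edge 2: (17,28.5)→(3.5,36.5)  cross = 17·36.5 − 3.5·28.5 = 520.7500; (r_i+r_j)·cross = 20.5·520.7500 = 10675.3750
edge 3: (3.5,36.5)→(3.5,1)  cross = 3.5·1 − 3.5·36.5 = -124.2500; (r_i+r_j)·cross = 7·-124.2500 = -869.7500
Σcross = 680.5000 → A = |Σcross|/2 = 340.2500 mm²
Σ(r_i+r_j)·cross = 18545.7500 → first moment M = |Σ|/6 = 3090.9583
R_c = M/A = 3090.9583/340.2500 = 9.0844 mm
θ = 159° = 2.775074 rad
V = θ·R_c·A = 2.775074·9.0844·340.2500 = 8577.637 mm³

Volume = 8577.637 mm³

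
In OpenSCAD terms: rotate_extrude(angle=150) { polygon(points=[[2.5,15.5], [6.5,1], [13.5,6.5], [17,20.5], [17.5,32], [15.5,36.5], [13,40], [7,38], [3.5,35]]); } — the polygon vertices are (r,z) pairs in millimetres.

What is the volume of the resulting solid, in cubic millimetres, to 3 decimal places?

Volume = 11024.590 mm³

Profile (r,z), 9 vertices: (2.5,15.5) (6.5,1) (13.5,6.5) (17,20.5) (17.5,32) (15.5,36.5) (13,40) (7,38) (3.5,35)
edge 0: (2.5,15.5)→(6.5,1)  cross = 2.5·1 − 6.5·15.5 = -98.2500; (r_i+r_j)·cross = 9·-98.2500 = -884.2500
edge 1: (6.5,1)→(13.5,6.5)  cross = 6.5·6.5 − 13.5·1 = 28.7500; (r_i+r_j)·cross = 20·28.7500 = 575.0000
edge 2: (13.5,6.5)→(17,20.5)  cross = 13.5·20.5 − 17·6.5 = 166.2500; (r_i+r_j)·cross = 30.5·166.2500 = 5070.6250
edge 3: (17,20.5)→(17.5,32)  cross = 17·32 − 17.5·20.5 = 185.2500; (r_i+r_j)·cross = 34.5·185.2500 = 6391.1250
edge 4: (17.5,32)→(15.5,36.5)  cross = 17.5·36.5 − 15.5·32 = 142.7500; (r_i+r_j)·cross = 33·142.7500 = 4710.7500
edge 5: (15.5,36.5)→(13,40)  cross = 15.5·40 − 13·36.5 = 145.5000; (r_i+r_j)·cross = 28.5·145.5000 = 4146.7500
edge 6: (13,40)→(7,38)  cross = 13·38 − 7·40 = 214.0000; (r_i+r_j)·cross = 20·214.0000 = 4280.0000
edge 7: (7,38)→(3.5,35)  cross = 7·35 − 3.5·38 = 112.0000; (r_i+r_j)·cross = 10.5·112.0000 = 1176.0000
edge 8: (3.5,35)→(2.5,15.5)  cross = 3.5·15.5 − 2.5·35 = -33.2500; (r_i+r_j)·cross = 6·-33.2500 = -199.5000
Σcross = 863.0000 → A = |Σcross|/2 = 431.5000 mm²
Σ(r_i+r_j)·cross = 25266.5000 → first moment M = |Σ|/6 = 4211.0833
R_c = M/A = 4211.0833/431.5000 = 9.7592 mm
θ = 150° = 2.617994 rad
V = θ·R_c·A = 2.617994·9.7592·431.5000 = 11024.590 mm³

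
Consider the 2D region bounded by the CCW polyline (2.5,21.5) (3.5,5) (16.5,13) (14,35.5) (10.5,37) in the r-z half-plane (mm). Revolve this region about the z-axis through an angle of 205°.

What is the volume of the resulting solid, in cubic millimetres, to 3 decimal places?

Profile (r,z), 5 vertices: (2.5,21.5) (3.5,5) (16.5,13) (14,35.5) (10.5,37)
edge 0: (2.5,21.5)→(3.5,5)  cross = 2.5·5 − 3.5·21.5 = -62.7500; (r_i+r_j)·cross = 6·-62.7500 = -376.5000
edge 1: (3.5,5)→(16.5,13)  cross = 3.5·13 − 16.5·5 = -37.0000; (r_i+r_j)·cross = 20·-37.0000 = -740.0000
edge 2: (16.5,13)→(14,35.5)  cross = 16.5·35.5 − 14·13 = 403.7500; (r_i+r_j)·cross = 30.5·403.7500 = 12314.3750
edge 3: (14,35.5)→(10.5,37)  cross = 14·37 − 10.5·35.5 = 145.2500; (r_i+r_j)·cross = 24.5·145.2500 = 3558.6250
edge 4: (10.5,37)→(2.5,21.5)  cross = 10.5·21.5 − 2.5·37 = 133.2500; (r_i+r_j)·cross = 13·133.2500 = 1732.2500
Σcross = 582.5000 → A = |Σcross|/2 = 291.2500 mm²
Σ(r_i+r_j)·cross = 16488.7500 → first moment M = |Σ|/6 = 2748.1250
R_c = M/A = 2748.1250/291.2500 = 9.4356 mm
θ = 205° = 3.577925 rad
V = θ·R_c·A = 3.577925·9.4356·291.2500 = 9832.585 mm³

Volume = 9832.585 mm³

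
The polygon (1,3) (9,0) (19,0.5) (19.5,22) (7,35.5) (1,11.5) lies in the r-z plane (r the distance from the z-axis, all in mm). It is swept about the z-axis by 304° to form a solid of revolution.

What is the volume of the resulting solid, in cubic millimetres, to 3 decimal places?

Profile (r,z), 6 vertices: (1,3) (9,0) (19,0.5) (19.5,22) (7,35.5) (1,11.5)
edge 0: (1,3)→(9,0)  cross = 1·0 − 9·3 = -27.0000; (r_i+r_j)·cross = 10·-27.0000 = -270.0000
edge 1: (9,0)→(19,0.5)  cross = 9·0.5 − 19·0 = 4.5000; (r_i+r_j)·cross = 28·4.5000 = 126.0000
edge 2: (19,0.5)→(19.5,22)  cross = 19·22 − 19.5·0.5 = 408.2500; (r_i+r_j)·cross = 38.5·408.2500 = 15717.6250
edge 3: (19.5,22)→(7,35.5)  cross = 19.5·35.5 − 7·22 = 538.2500; (r_i+r_j)·cross = 26.5·538.2500 = 14263.6250
edge 4: (7,35.5)→(1,11.5)  cross = 7·11.5 − 1·35.5 = 45.0000; (r_i+r_j)·cross = 8·45.0000 = 360.0000
edge 5: (1,11.5)→(1,3)  cross = 1·3 − 1·11.5 = -8.5000; (r_i+r_j)·cross = 2·-8.5000 = -17.0000
Σcross = 960.5000 → A = |Σcross|/2 = 480.2500 mm²
Σ(r_i+r_j)·cross = 30180.2500 → first moment M = |Σ|/6 = 5030.0417
R_c = M/A = 5030.0417/480.2500 = 10.4738 mm
θ = 304° = 5.305801 rad
V = θ·R_c·A = 5.305801·10.4738·480.2500 = 26688.400 mm³

Volume = 26688.400 mm³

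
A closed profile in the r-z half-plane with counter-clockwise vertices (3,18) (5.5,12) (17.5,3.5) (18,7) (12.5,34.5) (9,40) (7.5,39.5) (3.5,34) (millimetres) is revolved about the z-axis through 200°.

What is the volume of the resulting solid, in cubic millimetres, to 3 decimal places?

Profile (r,z), 8 vertices: (3,18) (5.5,12) (17.5,3.5) (18,7) (12.5,34.5) (9,40) (7.5,39.5) (3.5,34)
edge 0: (3,18)→(5.5,12)  cross = 3·12 − 5.5·18 = -63.0000; (r_i+r_j)·cross = 8.5·-63.0000 = -535.5000
edge 1: (5.5,12)→(17.5,3.5)  cross = 5.5·3.5 − 17.5·12 = -190.7500; (r_i+r_j)·cross = 23·-190.7500 = -4387.2500
edge 2: (17.5,3.5)→(18,7)  cross = 17.5·7 − 18·3.5 = 59.5000; (r_i+r_j)·cross = 35.5·59.5000 = 2112.2500
edge 3: (18,7)→(12.5,34.5)  cross = 18·34.5 − 12.5·7 = 533.5000; (r_i+r_j)·cross = 30.5·533.5000 = 16271.7500
edge 4: (12.5,34.5)→(9,40)  cross = 12.5·40 − 9·34.5 = 189.5000; (r_i+r_j)·cross = 21.5·189.5000 = 4074.2500
edge 5: (9,40)→(7.5,39.5)  cross = 9·39.5 − 7.5·40 = 55.5000; (r_i+r_j)·cross = 16.5·55.5000 = 915.7500
edge 6: (7.5,39.5)→(3.5,34)  cross = 7.5·34 − 3.5·39.5 = 116.7500; (r_i+r_j)·cross = 11·116.7500 = 1284.2500
edge 7: (3.5,34)→(3,18)  cross = 3.5·18 − 3·34 = -39.0000; (r_i+r_j)·cross = 6.5·-39.0000 = -253.5000
Σcross = 662.0000 → A = |Σcross|/2 = 331.0000 mm²
Σ(r_i+r_j)·cross = 19482.0000 → first moment M = |Σ|/6 = 3247.0000
R_c = M/A = 3247.0000/331.0000 = 9.8097 mm
θ = 200° = 3.490659 rad
V = θ·R_c·A = 3.490659·9.8097·331.0000 = 11334.168 mm³

Volume = 11334.168 mm³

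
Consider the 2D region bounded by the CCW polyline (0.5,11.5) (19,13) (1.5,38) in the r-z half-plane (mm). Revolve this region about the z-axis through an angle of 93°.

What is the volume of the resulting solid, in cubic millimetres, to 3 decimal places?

Profile (r,z), 3 vertices: (0.5,11.5) (19,13) (1.5,38)
edge 0: (0.5,11.5)→(19,13)  cross = 0.5·13 − 19·11.5 = -212.0000; (r_i+r_j)·cross = 19.5·-212.0000 = -4134.0000
edge 1: (19,13)→(1.5,38)  cross = 19·38 − 1.5·13 = 702.5000; (r_i+r_j)·cross = 20.5·702.5000 = 14401.2500
edge 2: (1.5,38)→(0.5,11.5)  cross = 1.5·11.5 − 0.5·38 = -1.7500; (r_i+r_j)·cross = 2·-1.7500 = -3.5000
Σcross = 488.7500 → A = |Σcross|/2 = 244.3750 mm²
Σ(r_i+r_j)·cross = 10263.7500 → first moment M = |Σ|/6 = 1710.6250
R_c = M/A = 1710.6250/244.3750 = 7.0000 mm
θ = 93° = 1.623156 rad
V = θ·R_c·A = 1.623156·7.0000·244.3750 = 2776.612 mm³

Volume = 2776.612 mm³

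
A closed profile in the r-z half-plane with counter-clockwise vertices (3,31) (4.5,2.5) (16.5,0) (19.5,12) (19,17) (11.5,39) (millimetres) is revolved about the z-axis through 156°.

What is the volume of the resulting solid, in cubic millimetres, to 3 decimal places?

Profile (r,z), 6 vertices: (3,31) (4.5,2.5) (16.5,0) (19.5,12) (19,17) (11.5,39)
edge 0: (3,31)→(4.5,2.5)  cross = 3·2.5 − 4.5·31 = -132.0000; (r_i+r_j)·cross = 7.5·-132.0000 = -990.0000
edge 1: (4.5,2.5)→(16.5,0)  cross = 4.5·0 − 16.5·2.5 = -41.2500; (r_i+r_j)·cross = 21·-41.2500 = -866.2500
edge 2: (16.5,0)→(19.5,12)  cross = 16.5·12 − 19.5·0 = 198.0000; (r_i+r_j)·cross = 36·198.0000 = 7128.0000
edge 3: (19.5,12)→(19,17)  cross = 19.5·17 − 19·12 = 103.5000; (r_i+r_j)·cross = 38.5·103.5000 = 3984.7500
edge 4: (19,17)→(11.5,39)  cross = 19·39 − 11.5·17 = 545.5000; (r_i+r_j)·cross = 30.5·545.5000 = 16637.7500
edge 5: (11.5,39)→(3,31)  cross = 11.5·31 − 3·39 = 239.5000; (r_i+r_j)·cross = 14.5·239.5000 = 3472.7500
Σcross = 913.2500 → A = |Σcross|/2 = 456.6250 mm²
Σ(r_i+r_j)·cross = 29367.0000 → first moment M = |Σ|/6 = 4894.5000
R_c = M/A = 4894.5000/456.6250 = 10.7189 mm
θ = 156° = 2.722714 rad
V = θ·R_c·A = 2.722714·10.7189·456.6250 = 13326.322 mm³

Volume = 13326.322 mm³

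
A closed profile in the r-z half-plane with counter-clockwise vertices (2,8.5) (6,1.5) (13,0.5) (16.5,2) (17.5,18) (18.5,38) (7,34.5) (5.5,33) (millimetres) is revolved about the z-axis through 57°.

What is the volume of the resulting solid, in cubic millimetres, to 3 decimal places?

Volume = 5065.340 mm³

Profile (r,z), 8 vertices: (2,8.5) (6,1.5) (13,0.5) (16.5,2) (17.5,18) (18.5,38) (7,34.5) (5.5,33)
edge 0: (2,8.5)→(6,1.5)  cross = 2·1.5 − 6·8.5 = -48.0000; (r_i+r_j)·cross = 8·-48.0000 = -384.0000
edge 1: (6,1.5)→(13,0.5)  cross = 6·0.5 − 13·1.5 = -16.5000; (r_i+r_j)·cross = 19·-16.5000 = -313.5000
edge 2: (13,0.5)→(16.5,2)  cross = 13·2 − 16.5·0.5 = 17.7500; (r_i+r_j)·cross = 29.5·17.7500 = 523.6250
edge 3: (16.5,2)→(17.5,18)  cross = 16.5·18 − 17.5·2 = 262.0000; (r_i+r_j)·cross = 34·262.0000 = 8908.0000
edge 4: (17.5,18)→(18.5,38)  cross = 17.5·38 − 18.5·18 = 332.0000; (r_i+r_j)·cross = 36·332.0000 = 11952.0000
edge 5: (18.5,38)→(7,34.5)  cross = 18.5·34.5 − 7·38 = 372.2500; (r_i+r_j)·cross = 25.5·372.2500 = 9492.3750
edge 6: (7,34.5)→(5.5,33)  cross = 7·33 − 5.5·34.5 = 41.2500; (r_i+r_j)·cross = 12.5·41.2500 = 515.6250
edge 7: (5.5,33)→(2,8.5)  cross = 5.5·8.5 − 2·33 = -19.2500; (r_i+r_j)·cross = 7.5·-19.2500 = -144.3750
Σcross = 941.5000 → A = |Σcross|/2 = 470.7500 mm²
Σ(r_i+r_j)·cross = 30549.7500 → first moment M = |Σ|/6 = 5091.6250
R_c = M/A = 5091.6250/470.7500 = 10.8160 mm
θ = 57° = 0.994838 rad
V = θ·R_c·A = 0.994838·10.8160·470.7500 = 5065.340 mm³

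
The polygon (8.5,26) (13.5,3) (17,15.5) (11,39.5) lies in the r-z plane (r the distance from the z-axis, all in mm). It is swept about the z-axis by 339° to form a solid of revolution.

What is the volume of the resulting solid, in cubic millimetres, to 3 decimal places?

Profile (r,z), 4 vertices: (8.5,26) (13.5,3) (17,15.5) (11,39.5)
edge 0: (8.5,26)→(13.5,3)  cross = 8.5·3 − 13.5·26 = -325.5000; (r_i+r_j)·cross = 22·-325.5000 = -7161.0000
edge 1: (13.5,3)→(17,15.5)  cross = 13.5·15.5 − 17·3 = 158.2500; (r_i+r_j)·cross = 30.5·158.2500 = 4826.6250
edge 2: (17,15.5)→(11,39.5)  cross = 17·39.5 − 11·15.5 = 501.0000; (r_i+r_j)·cross = 28·501.0000 = 14028.0000
edge 3: (11,39.5)→(8.5,26)  cross = 11·26 − 8.5·39.5 = -49.7500; (r_i+r_j)·cross = 19.5·-49.7500 = -970.1250
Σcross = 284.0000 → A = |Σcross|/2 = 142.0000 mm²
Σ(r_i+r_j)·cross = 10723.5000 → first moment M = |Σ|/6 = 1787.2500
R_c = M/A = 1787.2500/142.0000 = 12.5863 mm
θ = 339° = 5.916666 rad
V = θ·R_c·A = 5.916666·12.5863·142.0000 = 10574.562 mm³

Volume = 10574.562 mm³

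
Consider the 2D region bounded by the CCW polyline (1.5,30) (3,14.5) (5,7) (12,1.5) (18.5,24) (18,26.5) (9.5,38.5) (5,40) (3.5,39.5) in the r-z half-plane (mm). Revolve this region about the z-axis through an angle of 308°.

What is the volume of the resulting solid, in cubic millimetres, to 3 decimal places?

Volume = 21157.297 mm³

Profile (r,z), 9 vertices: (1.5,30) (3,14.5) (5,7) (12,1.5) (18.5,24) (18,26.5) (9.5,38.5) (5,40) (3.5,39.5)
edge 0: (1.5,30)→(3,14.5)  cross = 1.5·14.5 − 3·30 = -68.2500; (r_i+r_j)·cross = 4.5·-68.2500 = -307.1250
edge 1: (3,14.5)→(5,7)  cross = 3·7 − 5·14.5 = -51.5000; (r_i+r_j)·cross = 8·-51.5000 = -412.0000
edge 2: (5,7)→(12,1.5)  cross = 5·1.5 − 12·7 = -76.5000; (r_i+r_j)·cross = 17·-76.5000 = -1300.5000
edge 3: (12,1.5)→(18.5,24)  cross = 12·24 − 18.5·1.5 = 260.2500; (r_i+r_j)·cross = 30.5·260.2500 = 7937.6250
edge 4: (18.5,24)→(18,26.5)  cross = 18.5·26.5 − 18·24 = 58.2500; (r_i+r_j)·cross = 36.5·58.2500 = 2126.1250
edge 5: (18,26.5)→(9.5,38.5)  cross = 18·38.5 − 9.5·26.5 = 441.2500; (r_i+r_j)·cross = 27.5·441.2500 = 12134.3750
edge 6: (9.5,38.5)→(5,40)  cross = 9.5·40 − 5·38.5 = 187.5000; (r_i+r_j)·cross = 14.5·187.5000 = 2718.7500
edge 7: (5,40)→(3.5,39.5)  cross = 5·39.5 − 3.5·40 = 57.5000; (r_i+r_j)·cross = 8.5·57.5000 = 488.7500
edge 8: (3.5,39.5)→(1.5,30)  cross = 3.5·30 − 1.5·39.5 = 45.7500; (r_i+r_j)·cross = 5·45.7500 = 228.7500
Σcross = 854.2500 → A = |Σcross|/2 = 427.1250 mm²
Σ(r_i+r_j)·cross = 23614.7500 → first moment M = |Σ|/6 = 3935.7917
R_c = M/A = 3935.7917/427.1250 = 9.2146 mm
θ = 308° = 5.375614 rad
V = θ·R_c·A = 5.375614·9.2146·427.1250 = 21157.297 mm³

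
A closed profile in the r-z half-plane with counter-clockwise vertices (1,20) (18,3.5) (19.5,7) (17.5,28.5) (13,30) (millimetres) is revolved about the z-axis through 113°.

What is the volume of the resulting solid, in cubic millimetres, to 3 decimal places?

Profile (r,z), 5 vertices: (1,20) (18,3.5) (19.5,7) (17.5,28.5) (13,30)
edge 0: (1,20)→(18,3.5)  cross = 1·3.5 − 18·20 = -356.5000; (r_i+r_j)·cross = 19·-356.5000 = -6773.5000
edge 1: (18,3.5)→(19.5,7)  cross = 18·7 − 19.5·3.5 = 57.7500; (r_i+r_j)·cross = 37.5·57.7500 = 2165.6250
edge 2: (19.5,7)→(17.5,28.5)  cross = 19.5·28.5 − 17.5·7 = 433.2500; (r_i+r_j)·cross = 37·433.2500 = 16030.2500
edge 3: (17.5,28.5)→(13,30)  cross = 17.5·30 − 13·28.5 = 154.5000; (r_i+r_j)·cross = 30.5·154.5000 = 4712.2500
edge 4: (13,30)→(1,20)  cross = 13·20 − 1·30 = 230.0000; (r_i+r_j)·cross = 14·230.0000 = 3220.0000
Σcross = 519.0000 → A = |Σcross|/2 = 259.5000 mm²
Σ(r_i+r_j)·cross = 19354.6250 → first moment M = |Σ|/6 = 3225.7708
R_c = M/A = 3225.7708/259.5000 = 12.4307 mm
θ = 113° = 1.972222 rad
V = θ·R_c·A = 1.972222·12.4307·259.5000 = 6361.936 mm³

Volume = 6361.936 mm³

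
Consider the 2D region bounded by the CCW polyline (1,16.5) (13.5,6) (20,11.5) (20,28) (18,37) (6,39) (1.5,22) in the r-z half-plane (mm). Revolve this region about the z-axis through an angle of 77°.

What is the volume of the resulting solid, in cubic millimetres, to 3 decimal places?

Profile (r,z), 7 vertices: (1,16.5) (13.5,6) (20,11.5) (20,28) (18,37) (6,39) (1.5,22)
edge 0: (1,16.5)→(13.5,6)  cross = 1·6 − 13.5·16.5 = -216.7500; (r_i+r_j)·cross = 14.5·-216.7500 = -3142.8750
edge 1: (13.5,6)→(20,11.5)  cross = 13.5·11.5 − 20·6 = 35.2500; (r_i+r_j)·cross = 33.5·35.2500 = 1180.8750
edge 2: (20,11.5)→(20,28)  cross = 20·28 − 20·11.5 = 330.0000; (r_i+r_j)·cross = 40·330.0000 = 13200.0000
edge 3: (20,28)→(18,37)  cross = 20·37 − 18·28 = 236.0000; (r_i+r_j)·cross = 38·236.0000 = 8968.0000
edge 4: (18,37)→(6,39)  cross = 18·39 − 6·37 = 480.0000; (r_i+r_j)·cross = 24·480.0000 = 11520.0000
edge 5: (6,39)→(1.5,22)  cross = 6·22 − 1.5·39 = 73.5000; (r_i+r_j)·cross = 7.5·73.5000 = 551.2500
edge 6: (1.5,22)→(1,16.5)  cross = 1.5·16.5 − 1·22 = 2.7500; (r_i+r_j)·cross = 2.5·2.7500 = 6.8750
Σcross = 940.7500 → A = |Σcross|/2 = 470.3750 mm²
Σ(r_i+r_j)·cross = 32284.1250 → first moment M = |Σ|/6 = 5380.6875
R_c = M/A = 5380.6875/470.3750 = 11.4391 mm
θ = 77° = 1.343904 rad
V = θ·R_c·A = 1.343904·11.4391·470.3750 = 7231.125 mm³

Volume = 7231.125 mm³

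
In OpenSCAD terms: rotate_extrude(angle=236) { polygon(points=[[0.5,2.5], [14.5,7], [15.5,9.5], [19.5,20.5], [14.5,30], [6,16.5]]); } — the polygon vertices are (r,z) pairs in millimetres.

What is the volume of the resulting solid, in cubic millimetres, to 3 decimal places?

Profile (r,z), 6 vertices: (0.5,2.5) (14.5,7) (15.5,9.5) (19.5,20.5) (14.5,30) (6,16.5)
edge 0: (0.5,2.5)→(14.5,7)  cross = 0.5·7 − 14.5·2.5 = -32.7500; (r_i+r_j)·cross = 15·-32.7500 = -491.2500
edge 1: (14.5,7)→(15.5,9.5)  cross = 14.5·9.5 − 15.5·7 = 29.2500; (r_i+r_j)·cross = 30·29.2500 = 877.5000
edge 2: (15.5,9.5)→(19.5,20.5)  cross = 15.5·20.5 − 19.5·9.5 = 132.5000; (r_i+r_j)·cross = 35·132.5000 = 4637.5000
edge 3: (19.5,20.5)→(14.5,30)  cross = 19.5·30 − 14.5·20.5 = 287.7500; (r_i+r_j)·cross = 34·287.7500 = 9783.5000
edge 4: (14.5,30)→(6,16.5)  cross = 14.5·16.5 − 6·30 = 59.2500; (r_i+r_j)·cross = 20.5·59.2500 = 1214.6250
edge 5: (6,16.5)→(0.5,2.5)  cross = 6·2.5 − 0.5·16.5 = 6.7500; (r_i+r_j)·cross = 6.5·6.7500 = 43.8750
Σcross = 482.7500 → A = |Σcross|/2 = 241.3750 mm²
Σ(r_i+r_j)·cross = 16065.7500 → first moment M = |Σ|/6 = 2677.6250
R_c = M/A = 2677.6250/241.3750 = 11.0932 mm
θ = 236° = 4.118977 rad
V = θ·R_c·A = 4.118977·11.0932·241.3750 = 11029.076 mm³

Volume = 11029.076 mm³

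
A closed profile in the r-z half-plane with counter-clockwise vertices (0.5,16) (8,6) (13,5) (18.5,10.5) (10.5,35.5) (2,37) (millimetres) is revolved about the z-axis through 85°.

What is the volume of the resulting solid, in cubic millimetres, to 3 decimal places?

Profile (r,z), 6 vertices: (0.5,16) (8,6) (13,5) (18.5,10.5) (10.5,35.5) (2,37)
edge 0: (0.5,16)→(8,6)  cross = 0.5·6 − 8·16 = -125.0000; (r_i+r_j)·cross = 8.5·-125.0000 = -1062.5000
edge 1: (8,6)→(13,5)  cross = 8·5 − 13·6 = -38.0000; (r_i+r_j)·cross = 21·-38.0000 = -798.0000
edge 2: (13,5)→(18.5,10.5)  cross = 13·10.5 − 18.5·5 = 44.0000; (r_i+r_j)·cross = 31.5·44.0000 = 1386.0000
edge 3: (18.5,10.5)→(10.5,35.5)  cross = 18.5·35.5 − 10.5·10.5 = 546.5000; (r_i+r_j)·cross = 29·546.5000 = 15848.5000
edge 4: (10.5,35.5)→(2,37)  cross = 10.5·37 − 2·35.5 = 317.5000; (r_i+r_j)·cross = 12.5·317.5000 = 3968.7500
edge 5: (2,37)→(0.5,16)  cross = 2·16 − 0.5·37 = 13.5000; (r_i+r_j)·cross = 2.5·13.5000 = 33.7500
Σcross = 758.5000 → A = |Σcross|/2 = 379.2500 mm²
Σ(r_i+r_j)·cross = 19376.5000 → first moment M = |Σ|/6 = 3229.4167
R_c = M/A = 3229.4167/379.2500 = 8.5153 mm
θ = 85° = 1.483530 rad
V = θ·R_c·A = 1.483530·8.5153·379.2500 = 4790.936 mm³

Volume = 4790.936 mm³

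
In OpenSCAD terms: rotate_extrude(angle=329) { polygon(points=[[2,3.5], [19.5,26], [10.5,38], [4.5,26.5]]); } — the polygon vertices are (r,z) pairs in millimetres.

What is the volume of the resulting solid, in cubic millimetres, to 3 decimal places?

Volume = 14410.123 mm³

Profile (r,z), 4 vertices: (2,3.5) (19.5,26) (10.5,38) (4.5,26.5)
edge 0: (2,3.5)→(19.5,26)  cross = 2·26 − 19.5·3.5 = -16.2500; (r_i+r_j)·cross = 21.5·-16.2500 = -349.3750
edge 1: (19.5,26)→(10.5,38)  cross = 19.5·38 − 10.5·26 = 468.0000; (r_i+r_j)·cross = 30·468.0000 = 14040.0000
edge 2: (10.5,38)→(4.5,26.5)  cross = 10.5·26.5 − 4.5·38 = 107.2500; (r_i+r_j)·cross = 15·107.2500 = 1608.7500
edge 3: (4.5,26.5)→(2,3.5)  cross = 4.5·3.5 − 2·26.5 = -37.2500; (r_i+r_j)·cross = 6.5·-37.2500 = -242.1250
Σcross = 521.7500 → A = |Σcross|/2 = 260.8750 mm²
Σ(r_i+r_j)·cross = 15057.2500 → first moment M = |Σ|/6 = 2509.5417
R_c = M/A = 2509.5417/260.8750 = 9.6197 mm
θ = 329° = 5.742133 rad
V = θ·R_c·A = 5.742133·9.6197·260.8750 = 14410.123 mm³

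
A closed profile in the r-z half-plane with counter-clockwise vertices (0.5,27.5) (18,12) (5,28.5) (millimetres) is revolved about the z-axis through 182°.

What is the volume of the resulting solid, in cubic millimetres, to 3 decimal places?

Volume = 1085.502 mm³

Profile (r,z), 3 vertices: (0.5,27.5) (18,12) (5,28.5)
edge 0: (0.5,27.5)→(18,12)  cross = 0.5·12 − 18·27.5 = -489.0000; (r_i+r_j)·cross = 18.5·-489.0000 = -9046.5000
edge 1: (18,12)→(5,28.5)  cross = 18·28.5 − 5·12 = 453.0000; (r_i+r_j)·cross = 23·453.0000 = 10419.0000
edge 2: (5,28.5)→(0.5,27.5)  cross = 5·27.5 − 0.5·28.5 = 123.2500; (r_i+r_j)·cross = 5.5·123.2500 = 677.8750
Σcross = 87.2500 → A = |Σcross|/2 = 43.6250 mm²
Σ(r_i+r_j)·cross = 2050.3750 → first moment M = |Σ|/6 = 341.7292
R_c = M/A = 341.7292/43.6250 = 7.8333 mm
θ = 182° = 3.176499 rad
V = θ·R_c·A = 3.176499·7.8333·43.6250 = 1085.502 mm³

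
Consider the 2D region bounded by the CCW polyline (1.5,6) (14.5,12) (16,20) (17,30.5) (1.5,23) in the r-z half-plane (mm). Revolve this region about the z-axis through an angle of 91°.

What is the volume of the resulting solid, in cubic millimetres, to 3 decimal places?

Volume = 3462.285 mm³

Profile (r,z), 5 vertices: (1.5,6) (14.5,12) (16,20) (17,30.5) (1.5,23)
edge 0: (1.5,6)→(14.5,12)  cross = 1.5·12 − 14.5·6 = -69.0000; (r_i+r_j)·cross = 16·-69.0000 = -1104.0000
edge 1: (14.5,12)→(16,20)  cross = 14.5·20 − 16·12 = 98.0000; (r_i+r_j)·cross = 30.5·98.0000 = 2989.0000
edge 2: (16,20)→(17,30.5)  cross = 16·30.5 − 17·20 = 148.0000; (r_i+r_j)·cross = 33·148.0000 = 4884.0000
edge 3: (17,30.5)→(1.5,23)  cross = 17·23 − 1.5·30.5 = 345.2500; (r_i+r_j)·cross = 18.5·345.2500 = 6387.1250
edge 4: (1.5,23)→(1.5,6)  cross = 1.5·6 − 1.5·23 = -25.5000; (r_i+r_j)·cross = 3·-25.5000 = -76.5000
Σcross = 496.7500 → A = |Σcross|/2 = 248.3750 mm²
Σ(r_i+r_j)·cross = 13079.6250 → first moment M = |Σ|/6 = 2179.9375
R_c = M/A = 2179.9375/248.3750 = 8.7768 mm
θ = 91° = 1.588250 rad
V = θ·R_c·A = 1.588250·8.7768·248.3750 = 3462.285 mm³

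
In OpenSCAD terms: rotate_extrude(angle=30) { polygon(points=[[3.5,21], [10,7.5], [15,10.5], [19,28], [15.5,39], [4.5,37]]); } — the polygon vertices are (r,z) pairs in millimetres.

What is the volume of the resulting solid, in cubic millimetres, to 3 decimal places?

Volume = 2015.888 mm³

Profile (r,z), 6 vertices: (3.5,21) (10,7.5) (15,10.5) (19,28) (15.5,39) (4.5,37)
edge 0: (3.5,21)→(10,7.5)  cross = 3.5·7.5 − 10·21 = -183.7500; (r_i+r_j)·cross = 13.5·-183.7500 = -2480.6250
edge 1: (10,7.5)→(15,10.5)  cross = 10·10.5 − 15·7.5 = -7.5000; (r_i+r_j)·cross = 25·-7.5000 = -187.5000
edge 2: (15,10.5)→(19,28)  cross = 15·28 − 19·10.5 = 220.5000; (r_i+r_j)·cross = 34·220.5000 = 7497.0000
edge 3: (19,28)→(15.5,39)  cross = 19·39 − 15.5·28 = 307.0000; (r_i+r_j)·cross = 34.5·307.0000 = 10591.5000
edge 4: (15.5,39)→(4.5,37)  cross = 15.5·37 − 4.5·39 = 398.0000; (r_i+r_j)·cross = 20·398.0000 = 7960.0000
edge 5: (4.5,37)→(3.5,21)  cross = 4.5·21 − 3.5·37 = -35.0000; (r_i+r_j)·cross = 8·-35.0000 = -280.0000
Σcross = 699.2500 → A = |Σcross|/2 = 349.6250 mm²
Σ(r_i+r_j)·cross = 23100.3750 → first moment M = |Σ|/6 = 3850.0625
R_c = M/A = 3850.0625/349.6250 = 11.0120 mm
θ = 30° = 0.523599 rad
V = θ·R_c·A = 0.523599·11.0120·349.6250 = 2015.888 mm³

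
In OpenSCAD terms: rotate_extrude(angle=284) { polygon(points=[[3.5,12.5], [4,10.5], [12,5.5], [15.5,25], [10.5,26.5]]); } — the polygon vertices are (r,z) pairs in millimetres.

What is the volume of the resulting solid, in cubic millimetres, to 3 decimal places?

Volume = 7051.575 mm³

Profile (r,z), 5 vertices: (3.5,12.5) (4,10.5) (12,5.5) (15.5,25) (10.5,26.5)
edge 0: (3.5,12.5)→(4,10.5)  cross = 3.5·10.5 − 4·12.5 = -13.2500; (r_i+r_j)·cross = 7.5·-13.2500 = -99.3750
edge 1: (4,10.5)→(12,5.5)  cross = 4·5.5 − 12·10.5 = -104.0000; (r_i+r_j)·cross = 16·-104.0000 = -1664.0000
edge 2: (12,5.5)→(15.5,25)  cross = 12·25 − 15.5·5.5 = 214.7500; (r_i+r_j)·cross = 27.5·214.7500 = 5905.6250
edge 3: (15.5,25)→(10.5,26.5)  cross = 15.5·26.5 − 10.5·25 = 148.2500; (r_i+r_j)·cross = 26·148.2500 = 3854.5000
edge 4: (10.5,26.5)→(3.5,12.5)  cross = 10.5·12.5 − 3.5·26.5 = 38.5000; (r_i+r_j)·cross = 14·38.5000 = 539.0000
Σcross = 284.2500 → A = |Σcross|/2 = 142.1250 mm²
Σ(r_i+r_j)·cross = 8535.7500 → first moment M = |Σ|/6 = 1422.6250
R_c = M/A = 1422.6250/142.1250 = 10.0097 mm
θ = 284° = 4.956735 rad
V = θ·R_c·A = 4.956735·10.0097·142.1250 = 7051.575 mm³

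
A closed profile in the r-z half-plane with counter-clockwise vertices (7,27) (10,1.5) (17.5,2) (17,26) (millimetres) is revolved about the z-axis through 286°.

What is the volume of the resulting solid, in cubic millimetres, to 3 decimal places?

Volume = 13801.161 mm³

Profile (r,z), 4 vertices: (7,27) (10,1.5) (17.5,2) (17,26)
edge 0: (7,27)→(10,1.5)  cross = 7·1.5 − 10·27 = -259.5000; (r_i+r_j)·cross = 17·-259.5000 = -4411.5000
edge 1: (10,1.5)→(17.5,2)  cross = 10·2 − 17.5·1.5 = -6.2500; (r_i+r_j)·cross = 27.5·-6.2500 = -171.8750
edge 2: (17.5,2)→(17,26)  cross = 17.5·26 − 17·2 = 421.0000; (r_i+r_j)·cross = 34.5·421.0000 = 14524.5000
edge 3: (17,26)→(7,27)  cross = 17·27 − 7·26 = 277.0000; (r_i+r_j)·cross = 24·277.0000 = 6648.0000
Σcross = 432.2500 → A = |Σcross|/2 = 216.1250 mm²
Σ(r_i+r_j)·cross = 16589.1250 → first moment M = |Σ|/6 = 2764.8542
R_c = M/A = 2764.8542/216.1250 = 12.7928 mm
θ = 286° = 4.991642 rad
V = θ·R_c·A = 4.991642·12.7928·216.1250 = 13801.161 mm³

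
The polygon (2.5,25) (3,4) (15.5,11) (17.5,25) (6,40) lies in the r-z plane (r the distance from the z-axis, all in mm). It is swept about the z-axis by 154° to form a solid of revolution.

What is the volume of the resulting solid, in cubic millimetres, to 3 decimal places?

Profile (r,z), 5 vertices: (2.5,25) (3,4) (15.5,11) (17.5,25) (6,40)
edge 0: (2.5,25)→(3,4)  cross = 2.5·4 − 3·25 = -65.0000; (r_i+r_j)·cross = 5.5·-65.0000 = -357.5000
edge 1: (3,4)→(15.5,11)  cross = 3·11 − 15.5·4 = -29.0000; (r_i+r_j)·cross = 18.5·-29.0000 = -536.5000
edge 2: (15.5,11)→(17.5,25)  cross = 15.5·25 − 17.5·11 = 195.0000; (r_i+r_j)·cross = 33·195.0000 = 6435.0000
edge 3: (17.5,25)→(6,40)  cross = 17.5·40 − 6·25 = 550.0000; (r_i+r_j)·cross = 23.5·550.0000 = 12925.0000
edge 4: (6,40)→(2.5,25)  cross = 6·25 − 2.5·40 = 50.0000; (r_i+r_j)·cross = 8.5·50.0000 = 425.0000
Σcross = 701.0000 → A = |Σcross|/2 = 350.5000 mm²
Σ(r_i+r_j)·cross = 18891.0000 → first moment M = |Σ|/6 = 3148.5000
R_c = M/A = 3148.5000/350.5000 = 8.9829 mm
θ = 154° = 2.687807 rad
V = θ·R_c·A = 2.687807·8.9829·350.5000 = 8462.560 mm³

Volume = 8462.560 mm³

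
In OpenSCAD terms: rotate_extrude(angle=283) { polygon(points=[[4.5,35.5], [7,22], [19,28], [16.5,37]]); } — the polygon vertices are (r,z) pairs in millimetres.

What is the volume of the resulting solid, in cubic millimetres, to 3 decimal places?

Volume = 8123.884 mm³

Profile (r,z), 4 vertices: (4.5,35.5) (7,22) (19,28) (16.5,37)
edge 0: (4.5,35.5)→(7,22)  cross = 4.5·22 − 7·35.5 = -149.5000; (r_i+r_j)·cross = 11.5·-149.5000 = -1719.2500
edge 1: (7,22)→(19,28)  cross = 7·28 − 19·22 = -222.0000; (r_i+r_j)·cross = 26·-222.0000 = -5772.0000
edge 2: (19,28)→(16.5,37)  cross = 19·37 − 16.5·28 = 241.0000; (r_i+r_j)·cross = 35.5·241.0000 = 8555.5000
edge 3: (16.5,37)→(4.5,35.5)  cross = 16.5·35.5 − 4.5·37 = 419.2500; (r_i+r_j)·cross = 21·419.2500 = 8804.2500
Σcross = 288.7500 → A = |Σcross|/2 = 144.3750 mm²
Σ(r_i+r_j)·cross = 9868.5000 → first moment M = |Σ|/6 = 1644.7500
R_c = M/A = 1644.7500/144.3750 = 11.3922 mm
θ = 283° = 4.939282 rad
V = θ·R_c·A = 4.939282·11.3922·144.3750 = 8123.884 mm³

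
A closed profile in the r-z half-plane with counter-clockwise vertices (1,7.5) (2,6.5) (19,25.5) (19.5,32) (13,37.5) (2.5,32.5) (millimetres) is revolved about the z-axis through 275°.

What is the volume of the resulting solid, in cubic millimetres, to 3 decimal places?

Profile (r,z), 6 vertices: (1,7.5) (2,6.5) (19,25.5) (19.5,32) (13,37.5) (2.5,32.5)
edge 0: (1,7.5)→(2,6.5)  cross = 1·6.5 − 2·7.5 = -8.5000; (r_i+r_j)·cross = 3·-8.5000 = -25.5000
edge 1: (2,6.5)→(19,25.5)  cross = 2·25.5 − 19·6.5 = -72.5000; (r_i+r_j)·cross = 21·-72.5000 = -1522.5000
edge 2: (19,25.5)→(19.5,32)  cross = 19·32 − 19.5·25.5 = 110.7500; (r_i+r_j)·cross = 38.5·110.7500 = 4263.8750
edge 3: (19.5,32)→(13,37.5)  cross = 19.5·37.5 − 13·32 = 315.2500; (r_i+r_j)·cross = 32.5·315.2500 = 10245.6250
edge 4: (13,37.5)→(2.5,32.5)  cross = 13·32.5 − 2.5·37.5 = 328.7500; (r_i+r_j)·cross = 15.5·328.7500 = 5095.6250
edge 5: (2.5,32.5)→(1,7.5)  cross = 2.5·7.5 − 1·32.5 = -13.7500; (r_i+r_j)·cross = 3.5·-13.7500 = -48.1250
Σcross = 660.0000 → A = |Σcross|/2 = 330.0000 mm²
Σ(r_i+r_j)·cross = 18009.0000 → first moment M = |Σ|/6 = 3001.5000
R_c = M/A = 3001.5000/330.0000 = 9.0955 mm
θ = 275° = 4.799655 rad
V = θ·R_c·A = 4.799655·9.0955·330.0000 = 14406.166 mm³

Volume = 14406.166 mm³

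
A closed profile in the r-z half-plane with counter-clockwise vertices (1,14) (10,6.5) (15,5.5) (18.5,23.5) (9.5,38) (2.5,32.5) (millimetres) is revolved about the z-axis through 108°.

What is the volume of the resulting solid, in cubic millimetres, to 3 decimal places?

Profile (r,z), 6 vertices: (1,14) (10,6.5) (15,5.5) (18.5,23.5) (9.5,38) (2.5,32.5)
edge 0: (1,14)→(10,6.5)  cross = 1·6.5 − 10·14 = -133.5000; (r_i+r_j)·cross = 11·-133.5000 = -1468.5000
edge 1: (10,6.5)→(15,5.5)  cross = 10·5.5 − 15·6.5 = -42.5000; (r_i+r_j)·cross = 25·-42.5000 = -1062.5000
edge 2: (15,5.5)→(18.5,23.5)  cross = 15·23.5 − 18.5·5.5 = 250.7500; (r_i+r_j)·cross = 33.5·250.7500 = 8400.1250
edge 3: (18.5,23.5)→(9.5,38)  cross = 18.5·38 − 9.5·23.5 = 479.7500; (r_i+r_j)·cross = 28·479.7500 = 13433.0000
edge 4: (9.5,38)→(2.5,32.5)  cross = 9.5·32.5 − 2.5·38 = 213.7500; (r_i+r_j)·cross = 12·213.7500 = 2565.0000
edge 5: (2.5,32.5)→(1,14)  cross = 2.5·14 − 1·32.5 = 2.5000; (r_i+r_j)·cross = 3.5·2.5000 = 8.7500
Σcross = 770.7500 → A = |Σcross|/2 = 385.3750 mm²
Σ(r_i+r_j)·cross = 21875.8750 → first moment M = |Σ|/6 = 3645.9792
R_c = M/A = 3645.9792/385.3750 = 9.4609 mm
θ = 108° = 1.884956 rad
V = θ·R_c·A = 1.884956·9.4609·385.3750 = 6872.509 mm³

Volume = 6872.509 mm³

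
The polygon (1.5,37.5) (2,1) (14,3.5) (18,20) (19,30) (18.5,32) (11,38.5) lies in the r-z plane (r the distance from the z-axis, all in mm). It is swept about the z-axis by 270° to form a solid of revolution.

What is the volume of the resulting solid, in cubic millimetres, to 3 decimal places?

Profile (r,z), 7 vertices: (1.5,37.5) (2,1) (14,3.5) (18,20) (19,30) (18.5,32) (11,38.5)
edge 0: (1.5,37.5)→(2,1)  cross = 1.5·1 − 2·37.5 = -73.5000; (r_i+r_j)·cross = 3.5·-73.5000 = -257.2500
edge 1: (2,1)→(14,3.5)  cross = 2·3.5 − 14·1 = -7.0000; (r_i+r_j)·cross = 16·-7.0000 = -112.0000
edge 2: (14,3.5)→(18,20)  cross = 14·20 − 18·3.5 = 217.0000; (r_i+r_j)·cross = 32·217.0000 = 6944.0000
edge 3: (18,20)→(19,30)  cross = 18·30 − 19·20 = 160.0000; (r_i+r_j)·cross = 37·160.0000 = 5920.0000
edge 4: (19,30)→(18.5,32)  cross = 19·32 − 18.5·30 = 53.0000; (r_i+r_j)·cross = 37.5·53.0000 = 1987.5000
edge 5: (18.5,32)→(11,38.5)  cross = 18.5·38.5 − 11·32 = 360.2500; (r_i+r_j)·cross = 29.5·360.2500 = 10627.3750
edge 6: (11,38.5)→(1.5,37.5)  cross = 11·37.5 − 1.5·38.5 = 354.7500; (r_i+r_j)·cross = 12.5·354.7500 = 4434.3750
Σcross = 1064.5000 → A = |Σcross|/2 = 532.2500 mm²
Σ(r_i+r_j)·cross = 29544.0000 → first moment M = |Σ|/6 = 4924.0000
R_c = M/A = 4924.0000/532.2500 = 9.2513 mm
θ = 270° = 4.712389 rad
V = θ·R_c·A = 4.712389·9.2513·532.2500 = 23203.803 mm³

Volume = 23203.803 mm³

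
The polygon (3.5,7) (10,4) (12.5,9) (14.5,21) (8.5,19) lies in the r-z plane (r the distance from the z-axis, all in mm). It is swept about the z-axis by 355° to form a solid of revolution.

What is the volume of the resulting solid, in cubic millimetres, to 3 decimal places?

Profile (r,z), 5 vertices: (3.5,7) (10,4) (12.5,9) (14.5,21) (8.5,19)
edge 0: (3.5,7)→(10,4)  cross = 3.5·4 − 10·7 = -56.0000; (r_i+r_j)·cross = 13.5·-56.0000 = -756.0000
edge 1: (10,4)→(12.5,9)  cross = 10·9 − 12.5·4 = 40.0000; (r_i+r_j)·cross = 22.5·40.0000 = 900.0000
edge 2: (12.5,9)→(14.5,21)  cross = 12.5·21 − 14.5·9 = 132.0000; (r_i+r_j)·cross = 27·132.0000 = 3564.0000
edge 3: (14.5,21)→(8.5,19)  cross = 14.5·19 − 8.5·21 = 97.0000; (r_i+r_j)·cross = 23·97.0000 = 2231.0000
edge 4: (8.5,19)→(3.5,7)  cross = 8.5·7 − 3.5·19 = -7.0000; (r_i+r_j)·cross = 12·-7.0000 = -84.0000
Σcross = 206.0000 → A = |Σcross|/2 = 103.0000 mm²
Σ(r_i+r_j)·cross = 5855.0000 → first moment M = |Σ|/6 = 975.8333
R_c = M/A = 975.8333/103.0000 = 9.4741 mm
θ = 355° = 6.195919 rad
V = θ·R_c·A = 6.195919·9.4741·103.0000 = 6046.184 mm³

Volume = 6046.184 mm³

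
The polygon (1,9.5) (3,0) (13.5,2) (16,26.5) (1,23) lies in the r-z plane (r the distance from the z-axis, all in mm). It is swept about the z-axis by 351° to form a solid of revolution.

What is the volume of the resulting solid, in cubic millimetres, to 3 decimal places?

Volume = 15696.231 mm³

Profile (r,z), 5 vertices: (1,9.5) (3,0) (13.5,2) (16,26.5) (1,23)
edge 0: (1,9.5)→(3,0)  cross = 1·0 − 3·9.5 = -28.5000; (r_i+r_j)·cross = 4·-28.5000 = -114.0000
edge 1: (3,0)→(13.5,2)  cross = 3·2 − 13.5·0 = 6.0000; (r_i+r_j)·cross = 16.5·6.0000 = 99.0000
edge 2: (13.5,2)→(16,26.5)  cross = 13.5·26.5 − 16·2 = 325.7500; (r_i+r_j)·cross = 29.5·325.7500 = 9609.6250
edge 3: (16,26.5)→(1,23)  cross = 16·23 − 1·26.5 = 341.5000; (r_i+r_j)·cross = 17·341.5000 = 5805.5000
edge 4: (1,23)→(1,9.5)  cross = 1·9.5 − 1·23 = -13.5000; (r_i+r_j)·cross = 2·-13.5000 = -27.0000
Σcross = 631.2500 → A = |Σcross|/2 = 315.6250 mm²
Σ(r_i+r_j)·cross = 15373.1250 → first moment M = |Σ|/6 = 2562.1875
R_c = M/A = 2562.1875/315.6250 = 8.1178 mm
θ = 351° = 6.126106 rad
V = θ·R_c·A = 6.126106·8.1178·315.6250 = 15696.231 mm³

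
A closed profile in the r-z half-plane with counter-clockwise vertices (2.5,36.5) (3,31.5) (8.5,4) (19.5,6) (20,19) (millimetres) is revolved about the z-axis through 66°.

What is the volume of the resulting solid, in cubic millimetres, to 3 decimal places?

Volume = 4105.577 mm³

Profile (r,z), 5 vertices: (2.5,36.5) (3,31.5) (8.5,4) (19.5,6) (20,19)
edge 0: (2.5,36.5)→(3,31.5)  cross = 2.5·31.5 − 3·36.5 = -30.7500; (r_i+r_j)·cross = 5.5·-30.7500 = -169.1250
edge 1: (3,31.5)→(8.5,4)  cross = 3·4 − 8.5·31.5 = -255.7500; (r_i+r_j)·cross = 11.5·-255.7500 = -2941.1250
edge 2: (8.5,4)→(19.5,6)  cross = 8.5·6 − 19.5·4 = -27.0000; (r_i+r_j)·cross = 28·-27.0000 = -756.0000
edge 3: (19.5,6)→(20,19)  cross = 19.5·19 − 20·6 = 250.5000; (r_i+r_j)·cross = 39.5·250.5000 = 9894.7500
edge 4: (20,19)→(2.5,36.5)  cross = 20·36.5 − 2.5·19 = 682.5000; (r_i+r_j)·cross = 22.5·682.5000 = 15356.2500
Σcross = 619.5000 → A = |Σcross|/2 = 309.7500 mm²
Σ(r_i+r_j)·cross = 21384.7500 → first moment M = |Σ|/6 = 3564.1250
R_c = M/A = 3564.1250/309.7500 = 11.5065 mm
θ = 66° = 1.151917 rad
V = θ·R_c·A = 1.151917·11.5065·309.7500 = 4105.577 mm³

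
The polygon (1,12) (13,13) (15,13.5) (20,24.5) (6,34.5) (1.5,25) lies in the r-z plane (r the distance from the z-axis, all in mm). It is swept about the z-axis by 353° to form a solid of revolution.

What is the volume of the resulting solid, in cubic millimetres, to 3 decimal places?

Profile (r,z), 6 vertices: (1,12) (13,13) (15,13.5) (20,24.5) (6,34.5) (1.5,25)
edge 0: (1,12)→(13,13)  cross = 1·13 − 13·12 = -143.0000; (r_i+r_j)·cross = 14·-143.0000 = -2002.0000
edge 1: (13,13)→(15,13.5)  cross = 13·13.5 − 15·13 = -19.5000; (r_i+r_j)·cross = 28·-19.5000 = -546.0000
edge 2: (15,13.5)→(20,24.5)  cross = 15·24.5 − 20·13.5 = 97.5000; (r_i+r_j)·cross = 35·97.5000 = 3412.5000
edge 3: (20,24.5)→(6,34.5)  cross = 20·34.5 − 6·24.5 = 543.0000; (r_i+r_j)·cross = 26·543.0000 = 14118.0000
edge 4: (6,34.5)→(1.5,25)  cross = 6·25 − 1.5·34.5 = 98.2500; (r_i+r_j)·cross = 7.5·98.2500 = 736.8750
edge 5: (1.5,25)→(1,12)  cross = 1.5·12 − 1·25 = -7.0000; (r_i+r_j)·cross = 2.5·-7.0000 = -17.5000
Σcross = 569.2500 → A = |Σcross|/2 = 284.6250 mm²
Σ(r_i+r_j)·cross = 15701.8750 → first moment M = |Σ|/6 = 2616.9792
R_c = M/A = 2616.9792/284.6250 = 9.1945 mm
θ = 353° = 6.161012 rad
V = θ·R_c·A = 6.161012·9.1945·284.6250 = 16123.241 mm³

Volume = 16123.241 mm³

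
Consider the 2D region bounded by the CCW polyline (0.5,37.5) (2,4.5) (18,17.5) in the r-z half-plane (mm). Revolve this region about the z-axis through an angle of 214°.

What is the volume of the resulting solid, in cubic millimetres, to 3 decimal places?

Volume = 6986.793 mm³

Profile (r,z), 3 vertices: (0.5,37.5) (2,4.5) (18,17.5)
edge 0: (0.5,37.5)→(2,4.5)  cross = 0.5·4.5 − 2·37.5 = -72.7500; (r_i+r_j)·cross = 2.5·-72.7500 = -181.8750
edge 1: (2,4.5)→(18,17.5)  cross = 2·17.5 − 18·4.5 = -46.0000; (r_i+r_j)·cross = 20·-46.0000 = -920.0000
edge 2: (18,17.5)→(0.5,37.5)  cross = 18·37.5 − 0.5·17.5 = 666.2500; (r_i+r_j)·cross = 18.5·666.2500 = 12325.6250
Σcross = 547.5000 → A = |Σcross|/2 = 273.7500 mm²
Σ(r_i+r_j)·cross = 11223.7500 → first moment M = |Σ|/6 = 1870.6250
R_c = M/A = 1870.6250/273.7500 = 6.8333 mm
θ = 214° = 3.735005 rad
V = θ·R_c·A = 3.735005·6.8333·273.7500 = 6986.793 mm³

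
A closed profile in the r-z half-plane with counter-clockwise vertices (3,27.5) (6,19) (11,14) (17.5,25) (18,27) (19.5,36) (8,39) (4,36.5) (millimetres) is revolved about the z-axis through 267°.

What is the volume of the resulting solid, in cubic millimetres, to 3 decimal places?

Profile (r,z), 8 vertices: (3,27.5) (6,19) (11,14) (17.5,25) (18,27) (19.5,36) (8,39) (4,36.5)
edge 0: (3,27.5)→(6,19)  cross = 3·19 − 6·27.5 = -108.0000; (r_i+r_j)·cross = 9·-108.0000 = -972.0000
edge 1: (6,19)→(11,14)  cross = 6·14 − 11·19 = -125.0000; (r_i+r_j)·cross = 17·-125.0000 = -2125.0000
edge 2: (11,14)→(17.5,25)  cross = 11·25 − 17.5·14 = 30.0000; (r_i+r_j)·cross = 28.5·30.0000 = 855.0000
edge 3: (17.5,25)→(18,27)  cross = 17.5·27 − 18·25 = 22.5000; (r_i+r_j)·cross = 35.5·22.5000 = 798.7500
edge 4: (18,27)→(19.5,36)  cross = 18·36 − 19.5·27 = 121.5000; (r_i+r_j)·cross = 37.5·121.5000 = 4556.2500
edge 5: (19.5,36)→(8,39)  cross = 19.5·39 − 8·36 = 472.5000; (r_i+r_j)·cross = 27.5·472.5000 = 12993.7500
edge 6: (8,39)→(4,36.5)  cross = 8·36.5 − 4·39 = 136.0000; (r_i+r_j)·cross = 12·136.0000 = 1632.0000
edge 7: (4,36.5)→(3,27.5)  cross = 4·27.5 − 3·36.5 = 0.5000; (r_i+r_j)·cross = 7·0.5000 = 3.5000
Σcross = 550.0000 → A = |Σcross|/2 = 275.0000 mm²
Σ(r_i+r_j)·cross = 17742.2500 → first moment M = |Σ|/6 = 2957.0417
R_c = M/A = 2957.0417/275.0000 = 10.7529 mm
θ = 267° = 4.660029 rad
V = θ·R_c·A = 4.660029·10.7529·275.0000 = 13779.900 mm³

Volume = 13779.900 mm³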